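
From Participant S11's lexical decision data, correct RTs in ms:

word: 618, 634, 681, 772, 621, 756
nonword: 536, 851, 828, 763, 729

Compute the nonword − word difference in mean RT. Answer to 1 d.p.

M(word) = 4082/6 = 680.333
M(nonword) = 3707/5 = 741.400
Difference = 741.400 − 680.333 = 61.067 ms

61.1 ms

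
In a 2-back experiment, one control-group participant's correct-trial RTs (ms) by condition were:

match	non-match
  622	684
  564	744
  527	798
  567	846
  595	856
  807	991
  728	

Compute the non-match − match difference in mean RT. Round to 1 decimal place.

189.8 ms

M(match) = 4410/7 = 630.000
M(non-match) = 4919/6 = 819.833
Difference = 819.833 − 630.000 = 189.833 ms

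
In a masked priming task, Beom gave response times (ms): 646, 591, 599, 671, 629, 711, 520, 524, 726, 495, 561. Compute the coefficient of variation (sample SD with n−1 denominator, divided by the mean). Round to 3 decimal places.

0.128

n = 11, Σ = 6673, M = 606.6364
Σ(x−M)² = 60514.545; s = √(60514.545/10) = 77.7911
CV = 77.7911 / 606.6364 = 0.12823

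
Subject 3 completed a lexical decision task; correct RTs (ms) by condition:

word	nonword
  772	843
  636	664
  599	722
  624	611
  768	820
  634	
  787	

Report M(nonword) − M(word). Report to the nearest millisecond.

43 ms

M(word) = 4820/7 = 688.571
M(nonword) = 3660/5 = 732.000
Difference = 732.000 − 688.571 = 43.429 ms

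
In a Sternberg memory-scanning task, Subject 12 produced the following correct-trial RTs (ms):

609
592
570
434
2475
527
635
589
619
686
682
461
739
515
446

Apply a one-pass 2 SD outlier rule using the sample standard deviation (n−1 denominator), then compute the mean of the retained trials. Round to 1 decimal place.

578.9 ms

n = 15, ΣRT = 10579, M = 705.267
Σ(x−M)² = 3468748.93; s = √(3468748.93/14) = 497.763
Cutoffs: 705.267 ± 2·497.763 → [-290.3, 1700.8]
Outside: 2475 → excluded.
Retained (n=14): Σ = 8104, mean = 8104/14 = 578.857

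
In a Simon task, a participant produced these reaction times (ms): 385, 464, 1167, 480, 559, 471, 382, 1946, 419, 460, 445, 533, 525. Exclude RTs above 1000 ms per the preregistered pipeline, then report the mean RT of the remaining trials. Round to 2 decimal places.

Excluded: 1167, 1946
Retained (n=11): Σ = 5123
Mean = 5123/11 = 465.7273

465.73 ms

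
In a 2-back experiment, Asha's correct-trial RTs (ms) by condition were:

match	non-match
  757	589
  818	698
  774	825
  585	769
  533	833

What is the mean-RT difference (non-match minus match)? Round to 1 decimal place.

49.4 ms

M(match) = 3467/5 = 693.400
M(non-match) = 3714/5 = 742.800
Difference = 742.800 − 693.400 = 49.400 ms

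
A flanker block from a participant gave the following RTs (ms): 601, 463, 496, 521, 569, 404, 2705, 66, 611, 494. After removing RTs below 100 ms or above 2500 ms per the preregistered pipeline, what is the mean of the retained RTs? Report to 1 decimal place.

519.9 ms

Excluded: 66, 2705
Retained (n=8): Σ = 4159
Mean = 4159/8 = 519.8750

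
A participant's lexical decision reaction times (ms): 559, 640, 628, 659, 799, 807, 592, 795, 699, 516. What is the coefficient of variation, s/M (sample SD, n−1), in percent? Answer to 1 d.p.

15.5%

n = 10, Σ = 6694, M = 669.4000
Σ(x−M)² = 96778.400; s = √(96778.400/9) = 103.6974
CV = 103.6974 / 669.4000 = 0.15491 = 15.491%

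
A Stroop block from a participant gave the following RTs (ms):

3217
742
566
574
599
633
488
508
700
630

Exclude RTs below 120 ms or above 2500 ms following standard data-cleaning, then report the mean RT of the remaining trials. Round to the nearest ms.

604 ms

Excluded: 3217
Retained (n=9): Σ = 5440
Mean = 5440/9 = 604.4444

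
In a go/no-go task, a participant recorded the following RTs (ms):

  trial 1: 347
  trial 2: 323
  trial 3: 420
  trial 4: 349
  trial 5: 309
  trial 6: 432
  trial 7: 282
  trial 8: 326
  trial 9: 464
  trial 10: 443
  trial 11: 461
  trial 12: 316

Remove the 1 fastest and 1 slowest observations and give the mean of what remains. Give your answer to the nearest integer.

373 ms

Sorted: 282, 309, 316, 323, 326, 347, 349, 420, 432, 443, 461, 464
Drop lowest 1 (282) and highest 1 (464)
Remaining (n=10): Σ = 3726, mean = 3726/10 = 372.600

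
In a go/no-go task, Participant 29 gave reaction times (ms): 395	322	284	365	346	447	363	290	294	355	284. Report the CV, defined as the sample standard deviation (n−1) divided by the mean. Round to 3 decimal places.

0.153

n = 11, Σ = 3745, M = 340.4545
Σ(x−M)² = 27098.727; s = √(27098.727/10) = 52.0564
CV = 52.0564 / 340.4545 = 0.15290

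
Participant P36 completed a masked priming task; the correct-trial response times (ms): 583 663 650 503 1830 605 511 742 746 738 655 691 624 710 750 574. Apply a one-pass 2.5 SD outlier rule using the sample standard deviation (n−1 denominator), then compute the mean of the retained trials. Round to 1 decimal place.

649.7 ms

n = 16, ΣRT = 11575, M = 723.438
Σ(x−M)² = 1400905.94; s = √(1400905.94/15) = 305.604
Cutoffs: 723.438 ± 2.5·305.604 → [-40.6, 1487.4]
Outside: 1830 → excluded.
Retained (n=15): Σ = 9745, mean = 9745/15 = 649.667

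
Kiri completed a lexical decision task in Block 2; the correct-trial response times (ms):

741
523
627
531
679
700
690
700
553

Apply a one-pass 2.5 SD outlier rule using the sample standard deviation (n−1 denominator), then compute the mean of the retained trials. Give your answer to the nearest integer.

638 ms

n = 9, ΣRT = 5744, M = 638.222
Σ(x−M)² = 54701.56; s = √(54701.56/8) = 82.690
Cutoffs: 638.222 ± 2.5·82.690 → [431.5, 844.9]
No RTs fall outside the cutoffs; all 9 retained. Mean = 5744/9 = 638.222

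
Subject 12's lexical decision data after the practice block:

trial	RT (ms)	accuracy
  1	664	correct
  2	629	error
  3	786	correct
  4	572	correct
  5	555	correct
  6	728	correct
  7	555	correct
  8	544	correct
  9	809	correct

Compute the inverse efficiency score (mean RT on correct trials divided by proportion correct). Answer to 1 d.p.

733.1 ms

Correct trials (n=8): 664, 786, 572, 555, 728, 555, 544, 809
Mean correct RT = 5213/8 = 651.6250 ms
Proportion correct = 8/9
IES = 651.6250 / (8/9) = 733.078 ms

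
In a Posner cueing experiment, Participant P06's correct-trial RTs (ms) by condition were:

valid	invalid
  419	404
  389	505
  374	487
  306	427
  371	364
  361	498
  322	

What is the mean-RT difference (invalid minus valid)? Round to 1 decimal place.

84.4 ms

M(valid) = 2542/7 = 363.143
M(invalid) = 2685/6 = 447.500
Difference = 447.500 − 363.143 = 84.357 ms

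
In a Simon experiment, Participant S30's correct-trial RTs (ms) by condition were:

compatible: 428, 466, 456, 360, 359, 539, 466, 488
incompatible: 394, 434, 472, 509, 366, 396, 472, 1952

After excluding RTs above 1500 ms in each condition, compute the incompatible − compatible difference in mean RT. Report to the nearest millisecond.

incompatible: exclude 1952
M(compatible) = 3562/8 = 445.250
M(incompatible) = 3043/7 = 434.714
Difference = 434.714 − 445.250 = -10.536 ms

-11 ms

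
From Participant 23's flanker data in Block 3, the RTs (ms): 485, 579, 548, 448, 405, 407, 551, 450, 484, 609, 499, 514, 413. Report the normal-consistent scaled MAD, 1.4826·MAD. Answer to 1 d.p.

Sorted: 405, 407, 413, 448, 450, 484, 485, 499, 514, 548, 551, 579, 609 → median = 485
|x − 485| sorted: 0, 1, 14, 29, 35, 37, 63, 66, 72, 78, 80, 94, 124 → MAD = 63
Robust SD ≈ 1.4826 × 63 = 93.404

93.4 ms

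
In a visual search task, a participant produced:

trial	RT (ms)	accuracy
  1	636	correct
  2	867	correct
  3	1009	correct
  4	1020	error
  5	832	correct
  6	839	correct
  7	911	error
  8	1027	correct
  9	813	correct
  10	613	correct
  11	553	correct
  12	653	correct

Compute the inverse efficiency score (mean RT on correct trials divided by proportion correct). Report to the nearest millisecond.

941 ms

Correct trials (n=10): 636, 867, 1009, 832, 839, 1027, 813, 613, 553, 653
Mean correct RT = 7842/10 = 784.2000 ms
Proportion correct = 10/12
IES = 784.2000 / (10/12) = 941.040 ms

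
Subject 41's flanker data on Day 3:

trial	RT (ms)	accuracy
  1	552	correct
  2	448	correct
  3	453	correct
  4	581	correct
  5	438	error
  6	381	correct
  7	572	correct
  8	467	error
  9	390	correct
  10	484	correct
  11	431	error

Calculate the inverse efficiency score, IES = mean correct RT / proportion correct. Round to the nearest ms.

664 ms

Correct trials (n=8): 552, 448, 453, 581, 381, 572, 390, 484
Mean correct RT = 3861/8 = 482.6250 ms
Proportion correct = 8/11
IES = 482.6250 / (8/11) = 663.609 ms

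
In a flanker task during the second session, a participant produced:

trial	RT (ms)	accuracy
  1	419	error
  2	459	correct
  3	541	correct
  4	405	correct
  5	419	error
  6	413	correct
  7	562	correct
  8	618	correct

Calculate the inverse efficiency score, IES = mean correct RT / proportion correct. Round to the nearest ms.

666 ms

Correct trials (n=6): 459, 541, 405, 413, 562, 618
Mean correct RT = 2998/6 = 499.6667 ms
Proportion correct = 6/8
IES = 499.6667 / (6/8) = 666.222 ms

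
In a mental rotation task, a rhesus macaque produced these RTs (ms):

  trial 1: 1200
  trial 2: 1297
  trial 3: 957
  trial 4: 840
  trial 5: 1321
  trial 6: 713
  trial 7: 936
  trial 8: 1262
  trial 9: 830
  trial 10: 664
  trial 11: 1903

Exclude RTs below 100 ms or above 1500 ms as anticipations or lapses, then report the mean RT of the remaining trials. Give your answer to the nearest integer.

Excluded: 1903
Retained (n=10): Σ = 10020
Mean = 10020/10 = 1002.0000

1002 ms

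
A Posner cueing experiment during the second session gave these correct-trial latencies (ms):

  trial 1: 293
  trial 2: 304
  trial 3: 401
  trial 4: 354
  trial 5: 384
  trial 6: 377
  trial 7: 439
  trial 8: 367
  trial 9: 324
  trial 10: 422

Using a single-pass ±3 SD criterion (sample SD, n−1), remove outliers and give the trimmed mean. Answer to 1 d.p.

n = 10, ΣRT = 3665, M = 366.500
Σ(x−M)² = 21214.50; s = √(21214.50/9) = 48.551
Cutoffs: 366.500 ± 3·48.551 → [220.8, 512.2]
No RTs fall outside the cutoffs; all 10 retained. Mean = 3665/10 = 366.500

366.5 ms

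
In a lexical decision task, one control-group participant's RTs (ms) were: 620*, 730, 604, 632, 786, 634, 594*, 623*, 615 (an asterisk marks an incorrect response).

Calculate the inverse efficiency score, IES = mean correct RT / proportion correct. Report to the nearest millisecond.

Correct trials (n=6): 730, 604, 632, 786, 634, 615
Mean correct RT = 4001/6 = 666.8333 ms
Proportion correct = 6/9
IES = 666.8333 / (6/9) = 1000.250 ms

1000 ms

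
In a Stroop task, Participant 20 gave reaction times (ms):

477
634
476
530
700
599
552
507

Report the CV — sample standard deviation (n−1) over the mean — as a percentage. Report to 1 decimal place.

14.2%

n = 8, Σ = 4475, M = 559.3750
Σ(x−M)² = 44311.875; s = √(44311.875/7) = 79.5630
CV = 79.5630 / 559.3750 = 0.14224 = 14.224%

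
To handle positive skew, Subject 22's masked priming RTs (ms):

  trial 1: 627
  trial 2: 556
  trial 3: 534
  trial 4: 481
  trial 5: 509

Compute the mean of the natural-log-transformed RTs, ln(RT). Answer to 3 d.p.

6.290

ln(RT): 6.4409, 6.3208, 6.2804, 6.1759, 6.2324
Σ ln(RT) = 31.4504
Mean = 31.4504/5 = 6.29009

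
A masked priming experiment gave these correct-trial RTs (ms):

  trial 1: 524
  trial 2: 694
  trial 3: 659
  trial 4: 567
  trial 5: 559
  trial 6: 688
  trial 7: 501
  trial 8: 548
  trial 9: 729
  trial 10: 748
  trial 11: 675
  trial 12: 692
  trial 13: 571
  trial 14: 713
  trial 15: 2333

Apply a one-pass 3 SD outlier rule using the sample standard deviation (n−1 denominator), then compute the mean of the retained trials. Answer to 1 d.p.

633.4 ms

n = 15, ΣRT = 11201, M = 746.733
Σ(x−M)² = 2787684.93; s = √(2787684.93/14) = 446.229
Cutoffs: 746.733 ± 3·446.229 → [-592.0, 2085.4]
Outside: 2333 → excluded.
Retained (n=14): Σ = 8868, mean = 8868/14 = 633.429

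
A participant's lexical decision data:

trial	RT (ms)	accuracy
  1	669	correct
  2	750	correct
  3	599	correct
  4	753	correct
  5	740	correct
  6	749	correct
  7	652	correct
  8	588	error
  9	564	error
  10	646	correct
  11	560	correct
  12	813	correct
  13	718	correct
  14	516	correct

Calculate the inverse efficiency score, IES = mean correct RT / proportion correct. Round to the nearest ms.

Correct trials (n=12): 669, 750, 599, 753, 740, 749, 652, 646, 560, 813, 718, 516
Mean correct RT = 8165/12 = 680.4167 ms
Proportion correct = 12/14
IES = 680.4167 / (12/14) = 793.819 ms

794 ms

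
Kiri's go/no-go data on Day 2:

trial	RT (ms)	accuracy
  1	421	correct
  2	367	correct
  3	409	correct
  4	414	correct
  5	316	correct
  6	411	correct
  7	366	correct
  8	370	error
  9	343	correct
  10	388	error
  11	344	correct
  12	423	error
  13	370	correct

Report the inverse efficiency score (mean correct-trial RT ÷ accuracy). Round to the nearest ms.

Correct trials (n=10): 421, 367, 409, 414, 316, 411, 366, 343, 344, 370
Mean correct RT = 3761/10 = 376.1000 ms
Proportion correct = 10/13
IES = 376.1000 / (10/13) = 488.930 ms

489 ms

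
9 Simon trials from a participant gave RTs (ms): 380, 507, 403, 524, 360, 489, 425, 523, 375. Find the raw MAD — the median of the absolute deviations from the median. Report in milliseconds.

64 ms

Sorted: 360, 375, 380, 403, 425, 489, 507, 523, 524 → median = 425
|x − 425|: 45, 82, 22, 99, 65, 64, 0, 98, 50
Sorted deviations: 0, 22, 45, 50, 64, 65, 82, 98, 99 → MAD = 64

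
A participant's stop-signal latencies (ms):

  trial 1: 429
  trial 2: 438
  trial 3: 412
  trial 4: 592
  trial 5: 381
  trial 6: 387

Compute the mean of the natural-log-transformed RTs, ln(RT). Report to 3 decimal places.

ln(RT): 6.0615, 6.0822, 6.0210, 6.3835, 5.9428, 5.9584
Σ ln(RT) = 36.4494
Mean = 36.4494/6 = 6.07490

6.075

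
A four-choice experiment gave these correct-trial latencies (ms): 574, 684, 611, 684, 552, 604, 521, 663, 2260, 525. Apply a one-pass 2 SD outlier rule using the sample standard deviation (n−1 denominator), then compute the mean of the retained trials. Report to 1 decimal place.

n = 10, ΣRT = 7678, M = 767.800
Σ(x−M)² = 2507095.60; s = √(2507095.60/9) = 527.794
Cutoffs: 767.800 ± 2·527.794 → [-287.8, 1823.4]
Outside: 2260 → excluded.
Retained (n=9): Σ = 5418, mean = 5418/9 = 602.000

602.0 ms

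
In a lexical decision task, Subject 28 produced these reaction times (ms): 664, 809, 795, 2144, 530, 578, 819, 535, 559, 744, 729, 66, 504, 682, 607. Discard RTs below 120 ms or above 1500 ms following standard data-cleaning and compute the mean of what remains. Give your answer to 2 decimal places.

658.08 ms

Excluded: 66, 2144
Retained (n=13): Σ = 8555
Mean = 8555/13 = 658.0769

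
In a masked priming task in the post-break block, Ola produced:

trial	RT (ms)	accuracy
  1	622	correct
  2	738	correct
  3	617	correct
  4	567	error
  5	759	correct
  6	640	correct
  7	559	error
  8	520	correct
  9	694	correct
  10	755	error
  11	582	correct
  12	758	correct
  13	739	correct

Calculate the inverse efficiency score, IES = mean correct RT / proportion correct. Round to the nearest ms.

Correct trials (n=10): 622, 738, 617, 759, 640, 520, 694, 582, 758, 739
Mean correct RT = 6669/10 = 666.9000 ms
Proportion correct = 10/13
IES = 666.9000 / (10/13) = 866.970 ms

867 ms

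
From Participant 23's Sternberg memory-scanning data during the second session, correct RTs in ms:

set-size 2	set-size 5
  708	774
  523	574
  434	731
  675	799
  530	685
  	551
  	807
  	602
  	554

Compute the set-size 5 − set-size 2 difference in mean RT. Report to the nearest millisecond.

M(set-size 2) = 2870/5 = 574.000
M(set-size 5) = 6077/9 = 675.222
Difference = 675.222 − 574.000 = 101.222 ms

101 ms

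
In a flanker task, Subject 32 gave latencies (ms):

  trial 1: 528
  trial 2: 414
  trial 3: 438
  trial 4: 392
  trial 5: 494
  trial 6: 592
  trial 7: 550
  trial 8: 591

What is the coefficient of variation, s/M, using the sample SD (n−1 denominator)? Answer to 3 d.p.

n = 8, Σ = 3999, M = 499.8750
Σ(x−M)² = 42968.875; s = √(42968.875/7) = 78.3480
CV = 78.3480 / 499.8750 = 0.15674

0.157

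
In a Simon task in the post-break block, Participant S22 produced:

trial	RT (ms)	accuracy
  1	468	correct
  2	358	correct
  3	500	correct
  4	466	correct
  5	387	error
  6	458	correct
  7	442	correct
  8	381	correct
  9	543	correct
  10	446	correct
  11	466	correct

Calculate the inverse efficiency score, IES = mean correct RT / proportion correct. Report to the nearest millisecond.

498 ms

Correct trials (n=10): 468, 358, 500, 466, 458, 442, 381, 543, 446, 466
Mean correct RT = 4528/10 = 452.8000 ms
Proportion correct = 10/11
IES = 452.8000 / (10/11) = 498.080 ms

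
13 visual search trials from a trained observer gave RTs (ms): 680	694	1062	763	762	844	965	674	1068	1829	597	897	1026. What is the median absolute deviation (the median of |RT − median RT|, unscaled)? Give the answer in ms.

Sorted: 597, 674, 680, 694, 762, 763, 844, 897, 965, 1026, 1062, 1068, 1829 → median = 844
|x − 844|: 164, 150, 218, 81, 82, 0, 121, 170, 224, 985, 247, 53, 182
Sorted deviations: 0, 53, 81, 82, 121, 150, 164, 170, 182, 218, 224, 247, 985 → MAD = 164

164 ms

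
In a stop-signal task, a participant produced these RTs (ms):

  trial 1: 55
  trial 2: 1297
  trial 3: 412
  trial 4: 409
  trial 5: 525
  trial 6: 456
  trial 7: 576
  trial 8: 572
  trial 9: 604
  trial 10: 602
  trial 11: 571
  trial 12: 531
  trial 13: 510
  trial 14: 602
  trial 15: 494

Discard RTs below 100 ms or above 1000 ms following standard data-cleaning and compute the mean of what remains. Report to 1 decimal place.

Excluded: 55, 1297
Retained (n=13): Σ = 6864
Mean = 6864/13 = 528.0000

528.0 ms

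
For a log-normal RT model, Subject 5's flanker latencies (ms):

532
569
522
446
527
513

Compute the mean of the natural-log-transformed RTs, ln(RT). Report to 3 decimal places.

6.248

ln(RT): 6.2766, 6.3439, 6.2577, 6.1003, 6.2672, 6.2403
Σ ln(RT) = 37.4860
Mean = 37.4860/6 = 6.24766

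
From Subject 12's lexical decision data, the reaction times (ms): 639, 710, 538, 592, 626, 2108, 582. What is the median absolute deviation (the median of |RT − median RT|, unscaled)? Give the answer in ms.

Sorted: 538, 582, 592, 626, 639, 710, 2108 → median = 626
|x − 626|: 13, 84, 88, 34, 0, 1482, 44
Sorted deviations: 0, 13, 34, 44, 84, 88, 1482 → MAD = 44

44 ms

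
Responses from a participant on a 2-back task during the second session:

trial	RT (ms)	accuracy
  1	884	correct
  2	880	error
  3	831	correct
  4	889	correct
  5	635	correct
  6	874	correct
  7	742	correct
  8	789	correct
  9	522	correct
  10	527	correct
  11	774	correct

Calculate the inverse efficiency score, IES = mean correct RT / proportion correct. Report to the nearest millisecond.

821 ms

Correct trials (n=10): 884, 831, 889, 635, 874, 742, 789, 522, 527, 774
Mean correct RT = 7467/10 = 746.7000 ms
Proportion correct = 10/11
IES = 746.7000 / (10/11) = 821.370 ms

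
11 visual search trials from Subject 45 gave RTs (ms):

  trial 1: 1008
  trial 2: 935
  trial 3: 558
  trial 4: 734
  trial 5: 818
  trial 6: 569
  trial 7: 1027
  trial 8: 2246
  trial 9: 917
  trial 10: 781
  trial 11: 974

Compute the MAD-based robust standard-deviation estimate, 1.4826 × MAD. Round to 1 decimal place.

163.1 ms

Sorted: 558, 569, 734, 781, 818, 917, 935, 974, 1008, 1027, 2246 → median = 917
|x − 917| sorted: 0, 18, 57, 91, 99, 110, 136, 183, 348, 359, 1329 → MAD = 110
Robust SD ≈ 1.4826 × 110 = 163.086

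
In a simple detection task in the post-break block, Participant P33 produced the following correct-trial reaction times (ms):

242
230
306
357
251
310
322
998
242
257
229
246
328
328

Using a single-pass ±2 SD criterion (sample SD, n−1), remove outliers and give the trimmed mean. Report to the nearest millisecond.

281 ms

n = 14, ΣRT = 4646, M = 331.857
Σ(x−M)² = 502267.71; s = √(502267.71/13) = 196.560
Cutoffs: 331.857 ± 2·196.560 → [-61.3, 725.0]
Outside: 998 → excluded.
Retained (n=13): Σ = 3648, mean = 3648/13 = 280.615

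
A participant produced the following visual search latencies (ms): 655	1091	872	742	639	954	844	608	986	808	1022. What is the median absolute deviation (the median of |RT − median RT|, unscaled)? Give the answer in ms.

Sorted: 608, 639, 655, 742, 808, 844, 872, 954, 986, 1022, 1091 → median = 844
|x − 844|: 189, 247, 28, 102, 205, 110, 0, 236, 142, 36, 178
Sorted deviations: 0, 28, 36, 102, 110, 142, 178, 189, 205, 236, 247 → MAD = 142

142 ms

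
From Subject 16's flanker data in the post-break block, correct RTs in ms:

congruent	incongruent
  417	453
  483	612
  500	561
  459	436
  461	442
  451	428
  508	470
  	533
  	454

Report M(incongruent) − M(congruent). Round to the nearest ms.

19 ms

M(congruent) = 3279/7 = 468.429
M(incongruent) = 4389/9 = 487.667
Difference = 487.667 − 468.429 = 19.238 ms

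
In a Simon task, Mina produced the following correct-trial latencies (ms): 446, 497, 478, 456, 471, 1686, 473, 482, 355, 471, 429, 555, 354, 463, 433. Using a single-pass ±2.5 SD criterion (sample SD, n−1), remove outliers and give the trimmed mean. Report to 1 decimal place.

n = 15, ΣRT = 8049, M = 536.600
Σ(x−M)² = 1450847.60; s = √(1450847.60/14) = 321.919
Cutoffs: 536.600 ± 2.5·321.919 → [-268.2, 1341.4]
Outside: 1686 → excluded.
Retained (n=14): Σ = 6363, mean = 6363/14 = 454.500

454.5 ms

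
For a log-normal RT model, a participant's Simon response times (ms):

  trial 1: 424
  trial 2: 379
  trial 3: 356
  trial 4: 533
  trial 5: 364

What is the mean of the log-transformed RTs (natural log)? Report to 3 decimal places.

6.008

ln(RT): 6.0497, 5.9375, 5.8749, 6.2785, 5.8972
Σ ln(RT) = 30.0379
Mean = 30.0379/5 = 6.00758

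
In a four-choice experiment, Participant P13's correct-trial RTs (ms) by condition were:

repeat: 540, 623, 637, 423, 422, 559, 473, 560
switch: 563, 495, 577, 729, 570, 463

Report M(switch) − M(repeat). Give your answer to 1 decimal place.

M(repeat) = 4237/8 = 529.625
M(switch) = 3397/6 = 566.167
Difference = 566.167 − 529.625 = 36.542 ms

36.5 ms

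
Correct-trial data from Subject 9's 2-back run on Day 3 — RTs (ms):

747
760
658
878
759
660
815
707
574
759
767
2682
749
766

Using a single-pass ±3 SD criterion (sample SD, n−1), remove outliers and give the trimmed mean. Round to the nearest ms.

738 ms

n = 14, ΣRT = 12281, M = 877.214
Σ(x−M)² = 3576870.36; s = √(3576870.36/13) = 524.542
Cutoffs: 877.214 ± 3·524.542 → [-696.4, 2450.8]
Outside: 2682 → excluded.
Retained (n=13): Σ = 9599, mean = 9599/13 = 738.385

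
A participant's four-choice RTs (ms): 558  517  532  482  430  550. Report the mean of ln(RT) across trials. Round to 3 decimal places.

ln(RT): 6.3244, 6.2480, 6.2766, 6.1779, 6.0638, 6.3099
Σ ln(RT) = 37.4007
Mean = 37.4007/6 = 6.23345

6.233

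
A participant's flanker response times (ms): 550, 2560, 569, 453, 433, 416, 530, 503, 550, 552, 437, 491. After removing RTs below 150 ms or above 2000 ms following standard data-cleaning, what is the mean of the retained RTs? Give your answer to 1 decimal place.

498.5 ms

Excluded: 2560
Retained (n=11): Σ = 5484
Mean = 5484/11 = 498.5455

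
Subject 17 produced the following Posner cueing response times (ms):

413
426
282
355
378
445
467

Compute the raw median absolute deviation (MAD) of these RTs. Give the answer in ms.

35 ms

Sorted: 282, 355, 378, 413, 426, 445, 467 → median = 413
|x − 413|: 0, 13, 131, 58, 35, 32, 54
Sorted deviations: 0, 13, 32, 35, 54, 58, 131 → MAD = 35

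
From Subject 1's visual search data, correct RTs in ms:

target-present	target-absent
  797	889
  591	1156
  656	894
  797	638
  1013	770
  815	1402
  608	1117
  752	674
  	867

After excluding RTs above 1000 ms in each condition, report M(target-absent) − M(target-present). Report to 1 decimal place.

72.1 ms

target-present: exclude 1013
target-absent: exclude 1156, 1402, 1117
M(target-present) = 5016/7 = 716.571
M(target-absent) = 4732/6 = 788.667
Difference = 788.667 − 716.571 = 72.095 ms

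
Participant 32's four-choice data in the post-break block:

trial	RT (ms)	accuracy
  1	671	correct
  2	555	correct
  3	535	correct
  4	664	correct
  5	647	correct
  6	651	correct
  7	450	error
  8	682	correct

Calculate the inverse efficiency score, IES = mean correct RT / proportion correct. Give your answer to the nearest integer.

Correct trials (n=7): 671, 555, 535, 664, 647, 651, 682
Mean correct RT = 4405/7 = 629.2857 ms
Proportion correct = 7/8
IES = 629.2857 / (7/8) = 719.184 ms

719 ms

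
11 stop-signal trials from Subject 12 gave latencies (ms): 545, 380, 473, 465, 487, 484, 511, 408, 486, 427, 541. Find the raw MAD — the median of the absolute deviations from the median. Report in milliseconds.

Sorted: 380, 408, 427, 465, 473, 484, 486, 487, 511, 541, 545 → median = 484
|x − 484|: 61, 104, 11, 19, 3, 0, 27, 76, 2, 57, 57
Sorted deviations: 0, 2, 3, 11, 19, 27, 57, 57, 61, 76, 104 → MAD = 27

27 ms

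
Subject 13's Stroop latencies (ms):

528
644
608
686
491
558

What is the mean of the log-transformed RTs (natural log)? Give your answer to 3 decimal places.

6.366

ln(RT): 6.2691, 6.4677, 6.4102, 6.5309, 6.1964, 6.3244
Σ ln(RT) = 38.1987
Mean = 38.1987/6 = 6.36644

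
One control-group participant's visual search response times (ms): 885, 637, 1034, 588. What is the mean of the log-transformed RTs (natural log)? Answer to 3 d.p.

ln(RT): 6.7856, 6.4568, 6.9412, 6.3767
Σ ln(RT) = 26.5603
Mean = 26.5603/4 = 6.64007

6.640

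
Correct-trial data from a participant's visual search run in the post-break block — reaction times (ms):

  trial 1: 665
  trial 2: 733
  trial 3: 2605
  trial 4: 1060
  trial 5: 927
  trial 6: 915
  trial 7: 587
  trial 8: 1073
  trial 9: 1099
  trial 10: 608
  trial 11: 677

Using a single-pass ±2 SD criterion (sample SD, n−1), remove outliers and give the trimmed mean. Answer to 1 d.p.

834.4 ms

n = 11, ΣRT = 10949, M = 995.364
Σ(x−M)² = 3219148.55; s = √(3219148.55/10) = 567.375
Cutoffs: 995.364 ± 2·567.375 → [-139.4, 2130.1]
Outside: 2605 → excluded.
Retained (n=10): Σ = 8344, mean = 8344/10 = 834.400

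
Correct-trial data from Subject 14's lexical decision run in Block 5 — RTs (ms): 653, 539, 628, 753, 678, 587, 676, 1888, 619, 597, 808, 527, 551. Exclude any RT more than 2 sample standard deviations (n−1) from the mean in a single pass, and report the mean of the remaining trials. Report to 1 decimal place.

634.7 ms

n = 13, ΣRT = 9504, M = 731.077
Σ(x−M)² = 1529704.92; s = √(1529704.92/12) = 357.037
Cutoffs: 731.077 ± 2·357.037 → [17.0, 1445.2]
Outside: 1888 → excluded.
Retained (n=12): Σ = 7616, mean = 7616/12 = 634.667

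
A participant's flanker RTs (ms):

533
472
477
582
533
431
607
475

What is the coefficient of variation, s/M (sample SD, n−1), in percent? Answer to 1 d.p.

11.8%

n = 8, Σ = 4110, M = 513.7500
Σ(x−M)² = 25537.500; s = √(25537.500/7) = 60.4004
CV = 60.4004 / 513.7500 = 0.11757 = 11.757%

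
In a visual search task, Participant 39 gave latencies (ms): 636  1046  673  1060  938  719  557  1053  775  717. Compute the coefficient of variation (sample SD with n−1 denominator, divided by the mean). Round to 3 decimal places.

0.232

n = 10, Σ = 8174, M = 817.4000
Σ(x−M)² = 324290.400; s = √(324290.400/9) = 189.8217
CV = 189.8217 / 817.4000 = 0.23223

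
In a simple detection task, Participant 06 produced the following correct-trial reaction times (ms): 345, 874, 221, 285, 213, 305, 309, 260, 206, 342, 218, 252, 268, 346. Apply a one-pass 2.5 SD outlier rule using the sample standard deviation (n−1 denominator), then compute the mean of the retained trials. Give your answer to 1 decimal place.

n = 14, ΣRT = 4444, M = 317.429
Σ(x−M)² = 365757.43; s = √(365757.43/13) = 167.735
Cutoffs: 317.429 ± 2.5·167.735 → [-101.9, 736.8]
Outside: 874 → excluded.
Retained (n=13): Σ = 3570, mean = 3570/13 = 274.615

274.6 ms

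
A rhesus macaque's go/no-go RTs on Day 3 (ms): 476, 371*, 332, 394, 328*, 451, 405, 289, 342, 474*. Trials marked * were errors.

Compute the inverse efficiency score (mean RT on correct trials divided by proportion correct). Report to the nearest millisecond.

549 ms

Correct trials (n=7): 476, 332, 394, 451, 405, 289, 342
Mean correct RT = 2689/7 = 384.1429 ms
Proportion correct = 7/10
IES = 384.1429 / (7/10) = 548.776 ms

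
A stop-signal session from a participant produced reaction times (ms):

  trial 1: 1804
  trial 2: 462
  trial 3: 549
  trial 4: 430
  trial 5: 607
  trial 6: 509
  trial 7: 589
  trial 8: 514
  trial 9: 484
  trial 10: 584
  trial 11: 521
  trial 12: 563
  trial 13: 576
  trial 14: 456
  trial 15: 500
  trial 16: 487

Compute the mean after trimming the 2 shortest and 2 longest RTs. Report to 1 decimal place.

528.2 ms

Sorted: 430, 456, 462, 484, 487, 500, 509, 514, 521, 549, 563, 576, 584, 589, 607, 1804
Drop lowest 2 (430, 456) and highest 2 (607, 1804)
Remaining (n=12): Σ = 6338, mean = 6338/12 = 528.167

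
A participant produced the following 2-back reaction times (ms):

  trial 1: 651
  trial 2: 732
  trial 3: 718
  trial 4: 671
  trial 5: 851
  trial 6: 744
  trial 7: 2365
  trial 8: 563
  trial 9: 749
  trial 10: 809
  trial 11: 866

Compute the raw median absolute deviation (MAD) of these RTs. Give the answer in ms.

73 ms

Sorted: 563, 651, 671, 718, 732, 744, 749, 809, 851, 866, 2365 → median = 744
|x − 744|: 93, 12, 26, 73, 107, 0, 1621, 181, 5, 65, 122
Sorted deviations: 0, 5, 12, 26, 65, 73, 93, 107, 122, 181, 1621 → MAD = 73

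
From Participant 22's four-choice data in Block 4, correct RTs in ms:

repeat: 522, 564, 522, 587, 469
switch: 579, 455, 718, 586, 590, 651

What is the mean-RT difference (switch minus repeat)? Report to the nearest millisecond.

M(repeat) = 2664/5 = 532.800
M(switch) = 3579/6 = 596.500
Difference = 596.500 − 532.800 = 63.700 ms

64 ms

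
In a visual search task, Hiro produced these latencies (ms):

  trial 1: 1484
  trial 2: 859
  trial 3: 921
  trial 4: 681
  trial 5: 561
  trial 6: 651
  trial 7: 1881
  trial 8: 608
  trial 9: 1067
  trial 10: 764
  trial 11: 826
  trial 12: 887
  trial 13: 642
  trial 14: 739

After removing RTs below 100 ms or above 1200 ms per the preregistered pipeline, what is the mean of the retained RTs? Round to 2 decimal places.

Excluded: 1484, 1881
Retained (n=12): Σ = 9206
Mean = 9206/12 = 767.1667

767.17 ms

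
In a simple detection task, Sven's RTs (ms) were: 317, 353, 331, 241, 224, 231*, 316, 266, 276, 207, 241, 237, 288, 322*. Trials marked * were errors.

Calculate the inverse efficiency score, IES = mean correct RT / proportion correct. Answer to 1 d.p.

Correct trials (n=12): 317, 353, 331, 241, 224, 316, 266, 276, 207, 241, 237, 288
Mean correct RT = 3297/12 = 274.7500 ms
Proportion correct = 12/14
IES = 274.7500 / (12/14) = 320.542 ms

320.5 ms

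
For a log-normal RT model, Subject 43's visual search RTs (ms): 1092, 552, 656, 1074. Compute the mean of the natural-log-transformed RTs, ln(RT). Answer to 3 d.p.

ln(RT): 6.9958, 6.3135, 6.4862, 6.9791
Σ ln(RT) = 26.7746
Mean = 26.7746/4 = 6.69366

6.694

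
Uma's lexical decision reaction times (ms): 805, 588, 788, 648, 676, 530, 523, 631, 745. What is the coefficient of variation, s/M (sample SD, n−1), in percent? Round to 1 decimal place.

15.8%

n = 9, Σ = 5934, M = 659.3333
Σ(x−M)² = 86724.000; s = √(86724.000/8) = 104.1177
CV = 104.1177 / 659.3333 = 0.15791 = 15.791%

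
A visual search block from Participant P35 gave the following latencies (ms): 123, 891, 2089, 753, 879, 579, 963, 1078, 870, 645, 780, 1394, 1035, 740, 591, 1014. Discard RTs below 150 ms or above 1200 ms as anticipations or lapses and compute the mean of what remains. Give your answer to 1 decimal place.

Excluded: 123, 1394, 2089
Retained (n=13): Σ = 10818
Mean = 10818/13 = 832.1538

832.2 ms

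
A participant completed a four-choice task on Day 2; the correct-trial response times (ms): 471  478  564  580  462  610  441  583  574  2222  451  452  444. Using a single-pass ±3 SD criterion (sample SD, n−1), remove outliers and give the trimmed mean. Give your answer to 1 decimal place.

n = 13, ΣRT = 8332, M = 640.923
Σ(x−M)² = 2756164.92; s = √(2756164.92/12) = 479.250
Cutoffs: 640.923 ± 3·479.250 → [-796.8, 2078.7]
Outside: 2222 → excluded.
Retained (n=12): Σ = 6110, mean = 6110/12 = 509.167

509.2 ms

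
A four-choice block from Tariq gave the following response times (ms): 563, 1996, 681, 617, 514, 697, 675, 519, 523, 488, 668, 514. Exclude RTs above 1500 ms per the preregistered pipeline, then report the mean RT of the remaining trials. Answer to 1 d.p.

587.2 ms

Excluded: 1996
Retained (n=11): Σ = 6459
Mean = 6459/11 = 587.1818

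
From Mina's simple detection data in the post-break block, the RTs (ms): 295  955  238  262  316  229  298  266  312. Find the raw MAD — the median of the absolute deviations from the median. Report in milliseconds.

29 ms

Sorted: 229, 238, 262, 266, 295, 298, 312, 316, 955 → median = 295
|x − 295|: 0, 660, 57, 33, 21, 66, 3, 29, 17
Sorted deviations: 0, 3, 17, 21, 29, 33, 57, 66, 660 → MAD = 29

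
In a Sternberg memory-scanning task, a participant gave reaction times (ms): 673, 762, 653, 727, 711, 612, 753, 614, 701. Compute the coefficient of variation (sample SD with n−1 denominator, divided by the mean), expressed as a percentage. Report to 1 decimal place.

8.0%

n = 9, Σ = 6206, M = 689.5556
Σ(x−M)² = 24600.222; s = √(24600.222/8) = 55.4529
CV = 55.4529 / 689.5556 = 0.08042 = 8.042%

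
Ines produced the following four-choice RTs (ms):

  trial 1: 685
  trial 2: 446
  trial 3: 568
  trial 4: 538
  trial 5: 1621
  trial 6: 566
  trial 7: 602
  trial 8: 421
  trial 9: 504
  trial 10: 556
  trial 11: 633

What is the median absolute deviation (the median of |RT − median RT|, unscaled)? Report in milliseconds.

62 ms

Sorted: 421, 446, 504, 538, 556, 566, 568, 602, 633, 685, 1621 → median = 566
|x − 566|: 119, 120, 2, 28, 1055, 0, 36, 145, 62, 10, 67
Sorted deviations: 0, 2, 10, 28, 36, 62, 67, 119, 120, 145, 1055 → MAD = 62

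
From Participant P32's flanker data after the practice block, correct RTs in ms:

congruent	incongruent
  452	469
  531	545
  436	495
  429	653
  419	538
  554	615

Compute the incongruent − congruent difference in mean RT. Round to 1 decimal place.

M(congruent) = 2821/6 = 470.167
M(incongruent) = 3315/6 = 552.500
Difference = 552.500 − 470.167 = 82.333 ms

82.3 ms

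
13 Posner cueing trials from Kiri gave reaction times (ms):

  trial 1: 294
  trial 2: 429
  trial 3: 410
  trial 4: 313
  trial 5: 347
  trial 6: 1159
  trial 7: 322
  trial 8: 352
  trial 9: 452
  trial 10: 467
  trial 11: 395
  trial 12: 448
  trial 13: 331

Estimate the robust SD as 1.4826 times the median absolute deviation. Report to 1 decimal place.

Sorted: 294, 313, 322, 331, 347, 352, 395, 410, 429, 448, 452, 467, 1159 → median = 395
|x − 395| sorted: 0, 15, 34, 43, 48, 53, 57, 64, 72, 73, 82, 101, 764 → MAD = 57
Robust SD ≈ 1.4826 × 57 = 84.508

84.5 ms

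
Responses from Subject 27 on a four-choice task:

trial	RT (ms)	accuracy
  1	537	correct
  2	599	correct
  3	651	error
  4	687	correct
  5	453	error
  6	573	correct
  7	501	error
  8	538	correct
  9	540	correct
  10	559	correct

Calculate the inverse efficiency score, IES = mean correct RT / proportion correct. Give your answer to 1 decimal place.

823.1 ms

Correct trials (n=7): 537, 599, 687, 573, 538, 540, 559
Mean correct RT = 4033/7 = 576.1429 ms
Proportion correct = 7/10
IES = 576.1429 / (7/10) = 823.061 ms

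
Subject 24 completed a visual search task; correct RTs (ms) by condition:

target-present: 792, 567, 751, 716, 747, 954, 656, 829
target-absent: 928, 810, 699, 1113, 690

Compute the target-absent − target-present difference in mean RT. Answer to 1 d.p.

M(target-present) = 6012/8 = 751.500
M(target-absent) = 4240/5 = 848.000
Difference = 848.000 − 751.500 = 96.500 ms

96.5 ms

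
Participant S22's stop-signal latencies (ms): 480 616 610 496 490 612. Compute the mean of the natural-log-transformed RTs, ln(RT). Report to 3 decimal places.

6.305

ln(RT): 6.1738, 6.4232, 6.4135, 6.2066, 6.1944, 6.4167
Σ ln(RT) = 37.8282
Mean = 37.8282/6 = 6.30470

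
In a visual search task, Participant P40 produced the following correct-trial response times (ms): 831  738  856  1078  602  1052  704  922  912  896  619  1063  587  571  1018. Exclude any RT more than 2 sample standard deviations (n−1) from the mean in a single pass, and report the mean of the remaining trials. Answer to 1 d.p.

n = 15, ΣRT = 12449, M = 829.933
Σ(x−M)² = 467616.93; s = √(467616.93/14) = 182.760
Cutoffs: 829.933 ± 2·182.760 → [464.4, 1195.5]
No RTs fall outside the cutoffs; all 15 retained. Mean = 12449/15 = 829.933

829.9 ms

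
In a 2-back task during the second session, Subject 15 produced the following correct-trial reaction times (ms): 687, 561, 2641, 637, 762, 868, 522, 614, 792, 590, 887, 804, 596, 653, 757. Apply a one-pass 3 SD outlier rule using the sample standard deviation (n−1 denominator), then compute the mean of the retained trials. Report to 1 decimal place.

695.0 ms

n = 15, ΣRT = 12371, M = 824.733
Σ(x−M)² = 3711334.93; s = √(3711334.93/14) = 514.874
Cutoffs: 824.733 ± 3·514.874 → [-719.9, 2369.4]
Outside: 2641 → excluded.
Retained (n=14): Σ = 9730, mean = 9730/14 = 695.000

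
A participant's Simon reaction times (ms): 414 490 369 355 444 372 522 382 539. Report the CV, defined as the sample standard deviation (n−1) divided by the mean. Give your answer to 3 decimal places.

n = 9, Σ = 3887, M = 431.8889
Σ(x−M)² = 39378.889; s = √(39378.889/8) = 70.1595
CV = 70.1595 / 431.8889 = 0.16245

0.162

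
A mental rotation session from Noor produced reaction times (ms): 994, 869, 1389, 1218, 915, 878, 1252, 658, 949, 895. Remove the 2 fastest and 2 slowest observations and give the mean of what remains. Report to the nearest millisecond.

975 ms

Sorted: 658, 869, 878, 895, 915, 949, 994, 1218, 1252, 1389
Drop lowest 2 (658, 869) and highest 2 (1252, 1389)
Remaining (n=6): Σ = 5849, mean = 5849/6 = 974.833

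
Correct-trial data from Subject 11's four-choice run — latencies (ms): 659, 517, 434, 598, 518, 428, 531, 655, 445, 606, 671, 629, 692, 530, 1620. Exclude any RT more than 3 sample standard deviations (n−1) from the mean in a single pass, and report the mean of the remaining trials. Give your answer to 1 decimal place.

n = 15, ΣRT = 9533, M = 635.533
Σ(x−M)² = 1146791.73; s = √(1146791.73/14) = 286.206
Cutoffs: 635.533 ± 3·286.206 → [-223.1, 1494.2]
Outside: 1620 → excluded.
Retained (n=14): Σ = 7913, mean = 7913/14 = 565.214

565.2 ms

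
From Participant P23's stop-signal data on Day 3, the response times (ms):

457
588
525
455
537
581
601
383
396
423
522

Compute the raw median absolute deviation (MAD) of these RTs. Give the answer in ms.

66 ms

Sorted: 383, 396, 423, 455, 457, 522, 525, 537, 581, 588, 601 → median = 522
|x − 522|: 65, 66, 3, 67, 15, 59, 79, 139, 126, 99, 0
Sorted deviations: 0, 3, 15, 59, 65, 66, 67, 79, 99, 126, 139 → MAD = 66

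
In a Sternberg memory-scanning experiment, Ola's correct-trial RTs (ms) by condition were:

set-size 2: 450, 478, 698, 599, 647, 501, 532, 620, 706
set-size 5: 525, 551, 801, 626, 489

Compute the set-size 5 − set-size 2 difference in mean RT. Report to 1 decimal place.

17.2 ms

M(set-size 2) = 5231/9 = 581.222
M(set-size 5) = 2992/5 = 598.400
Difference = 598.400 − 581.222 = 17.178 ms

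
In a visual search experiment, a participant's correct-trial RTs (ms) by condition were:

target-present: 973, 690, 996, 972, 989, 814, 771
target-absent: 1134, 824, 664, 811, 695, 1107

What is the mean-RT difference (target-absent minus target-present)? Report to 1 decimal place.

-13.9 ms

M(target-present) = 6205/7 = 886.429
M(target-absent) = 5235/6 = 872.500
Difference = 872.500 − 886.429 = -13.929 ms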